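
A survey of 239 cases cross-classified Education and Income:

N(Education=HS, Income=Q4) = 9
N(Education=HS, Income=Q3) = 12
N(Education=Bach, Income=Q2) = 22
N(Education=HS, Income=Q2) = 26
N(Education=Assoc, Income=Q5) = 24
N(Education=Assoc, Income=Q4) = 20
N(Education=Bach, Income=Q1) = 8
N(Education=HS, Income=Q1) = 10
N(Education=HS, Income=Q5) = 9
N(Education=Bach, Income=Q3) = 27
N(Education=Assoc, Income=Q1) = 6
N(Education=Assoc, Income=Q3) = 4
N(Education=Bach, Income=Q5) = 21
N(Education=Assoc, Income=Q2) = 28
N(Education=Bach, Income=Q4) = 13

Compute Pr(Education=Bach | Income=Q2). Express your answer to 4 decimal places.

0.2895

Total with Income=Q2: 26 + 28 + 22 = 76.
P(Education=Bach | Income=Q2) = 22/76 = 0.2895.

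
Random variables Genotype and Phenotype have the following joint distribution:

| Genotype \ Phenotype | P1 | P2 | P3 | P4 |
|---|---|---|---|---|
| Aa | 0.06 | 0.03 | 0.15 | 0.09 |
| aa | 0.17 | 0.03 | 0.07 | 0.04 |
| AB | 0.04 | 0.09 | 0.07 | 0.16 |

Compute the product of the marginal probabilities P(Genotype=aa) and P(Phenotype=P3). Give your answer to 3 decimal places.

0.090

P(Genotype=aa) = 0.17 + 0.03 + 0.07 + 0.04 = 0.31.
P(Phenotype=P3) = 0.15 + 0.07 + 0.07 = 0.29.
Product: 0.31 × 0.29 = 0.090.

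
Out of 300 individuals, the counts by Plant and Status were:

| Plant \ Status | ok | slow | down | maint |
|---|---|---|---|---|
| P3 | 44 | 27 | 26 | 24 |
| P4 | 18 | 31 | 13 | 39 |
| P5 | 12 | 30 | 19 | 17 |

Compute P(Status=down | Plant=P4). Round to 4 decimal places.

0.1287

Total with Plant=P4: 18 + 31 + 13 + 39 = 101.
P(Status=down | Plant=P4) = 13/101 = 0.1287.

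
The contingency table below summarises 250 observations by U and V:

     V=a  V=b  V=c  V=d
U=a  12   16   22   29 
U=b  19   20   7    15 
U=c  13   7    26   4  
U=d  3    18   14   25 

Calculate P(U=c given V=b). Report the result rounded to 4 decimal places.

0.1148

Total with V=b: 16 + 20 + 7 + 18 = 61.
P(U=c | V=b) = 7/61 = 0.1148.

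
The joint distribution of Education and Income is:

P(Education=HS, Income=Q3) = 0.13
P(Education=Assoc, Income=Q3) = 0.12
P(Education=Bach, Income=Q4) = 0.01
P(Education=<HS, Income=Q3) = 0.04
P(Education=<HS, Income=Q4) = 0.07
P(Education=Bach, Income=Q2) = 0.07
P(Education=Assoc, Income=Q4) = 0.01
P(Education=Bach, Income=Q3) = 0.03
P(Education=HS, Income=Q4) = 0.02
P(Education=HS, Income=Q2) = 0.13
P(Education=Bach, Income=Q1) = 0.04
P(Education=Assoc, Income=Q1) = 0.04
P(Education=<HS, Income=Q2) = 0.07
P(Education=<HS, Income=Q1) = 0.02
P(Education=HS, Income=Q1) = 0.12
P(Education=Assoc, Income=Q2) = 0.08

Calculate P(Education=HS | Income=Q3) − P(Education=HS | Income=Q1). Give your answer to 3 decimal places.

-0.139

P(Income=Q3) = 0.04 + 0.13 + 0.12 + 0.03 = 0.32; P(Education=HS | Income=Q3) = 0.13/0.32 = 0.4063.
P(Income=Q1) = 0.02 + 0.12 + 0.04 + 0.04 = 0.22; P(Education=HS | Income=Q1) = 0.12/0.22 = 0.5455.
Difference = -0.139.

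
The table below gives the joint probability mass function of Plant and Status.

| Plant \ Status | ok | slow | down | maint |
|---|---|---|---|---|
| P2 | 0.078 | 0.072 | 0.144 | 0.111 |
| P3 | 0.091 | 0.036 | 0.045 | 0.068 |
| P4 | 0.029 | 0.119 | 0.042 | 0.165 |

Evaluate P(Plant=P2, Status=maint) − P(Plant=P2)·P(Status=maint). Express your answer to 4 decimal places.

-0.0283

P(Plant=P2) = 0.078 + 0.072 + 0.144 + 0.111 = 0.405.
P(Status=maint) = 0.111 + 0.068 + 0.165 = 0.344.
P(Plant=P2, Status=maint) − P(Plant=P2)P(Status=maint) = 0.111 − 0.405×0.344 = -0.0283.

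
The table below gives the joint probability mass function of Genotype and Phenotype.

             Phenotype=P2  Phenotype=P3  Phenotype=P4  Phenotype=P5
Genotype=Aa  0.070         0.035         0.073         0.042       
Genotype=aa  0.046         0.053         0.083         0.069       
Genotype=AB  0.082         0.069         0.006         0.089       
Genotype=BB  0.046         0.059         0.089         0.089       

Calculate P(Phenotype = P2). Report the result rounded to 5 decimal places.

P(Phenotype=P2) = 0.070 + 0.046 + 0.082 + 0.046 = 0.244.

0.24400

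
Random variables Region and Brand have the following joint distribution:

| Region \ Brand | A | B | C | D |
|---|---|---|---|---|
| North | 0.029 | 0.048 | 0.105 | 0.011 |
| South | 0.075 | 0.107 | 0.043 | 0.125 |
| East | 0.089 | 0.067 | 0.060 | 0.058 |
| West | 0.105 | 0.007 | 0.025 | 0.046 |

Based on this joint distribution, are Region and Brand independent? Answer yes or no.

P(Region=North) = 0.193 and P(Brand=C) = 0.233, so their product is 0.04497, but P(Region=North, Brand=C) = 0.105. Since these differ, Region and Brand are not independent.

no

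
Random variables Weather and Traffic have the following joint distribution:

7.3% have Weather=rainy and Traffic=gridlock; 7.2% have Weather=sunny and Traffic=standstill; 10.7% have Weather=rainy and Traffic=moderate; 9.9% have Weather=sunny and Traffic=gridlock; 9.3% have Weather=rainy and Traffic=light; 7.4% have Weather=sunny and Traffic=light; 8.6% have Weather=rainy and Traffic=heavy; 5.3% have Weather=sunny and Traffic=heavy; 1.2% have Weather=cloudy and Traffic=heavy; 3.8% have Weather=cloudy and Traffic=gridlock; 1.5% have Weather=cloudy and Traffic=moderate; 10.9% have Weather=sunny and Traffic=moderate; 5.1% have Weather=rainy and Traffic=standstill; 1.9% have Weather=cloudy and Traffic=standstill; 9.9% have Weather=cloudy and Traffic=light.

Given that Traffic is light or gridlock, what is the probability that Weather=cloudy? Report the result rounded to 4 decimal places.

P(Traffic=light) = 0.074 + 0.099 + 0.093 = 0.266.
P(Traffic=gridlock) = 0.099 + 0.038 + 0.073 = 0.210.
P(Traffic ∈ {light, gridlock}) = 0.266 + 0.210 = 0.476; P(Weather=cloudy, Traffic ∈ {light, gridlock}) = 0.099 + 0.038 = 0.137.
P(Weather=cloudy | Traffic ∈ {light, gridlock}) = 0.137/0.476 = 0.2878.

0.2878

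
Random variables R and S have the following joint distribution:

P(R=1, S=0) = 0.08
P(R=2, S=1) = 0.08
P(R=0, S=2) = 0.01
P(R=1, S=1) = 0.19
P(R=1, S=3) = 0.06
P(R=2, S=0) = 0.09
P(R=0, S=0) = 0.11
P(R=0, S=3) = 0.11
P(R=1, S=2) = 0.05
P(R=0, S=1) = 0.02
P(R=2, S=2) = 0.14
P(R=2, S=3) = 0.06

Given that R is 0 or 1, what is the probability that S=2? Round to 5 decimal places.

0.09524

P(R=0) = 0.11 + 0.02 + 0.01 + 0.11 = 0.25.
P(R=1) = 0.08 + 0.19 + 0.05 + 0.06 = 0.38.
P(R ∈ {0, 1}) = 0.25 + 0.38 = 0.63; P(S=2, R ∈ {0, 1}) = 0.01 + 0.05 = 0.06.
P(S=2 | R ∈ {0, 1}) = 0.06/0.63 = 0.09524.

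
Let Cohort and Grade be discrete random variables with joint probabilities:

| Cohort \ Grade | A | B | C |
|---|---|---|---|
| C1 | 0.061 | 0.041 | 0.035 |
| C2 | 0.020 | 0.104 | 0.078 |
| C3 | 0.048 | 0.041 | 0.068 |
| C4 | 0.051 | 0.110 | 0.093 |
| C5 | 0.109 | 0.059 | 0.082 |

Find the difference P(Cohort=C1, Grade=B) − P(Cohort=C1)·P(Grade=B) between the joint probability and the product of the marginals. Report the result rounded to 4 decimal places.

-0.0076

P(Cohort=C1) = 0.061 + 0.041 + 0.035 = 0.137.
P(Grade=B) = 0.041 + 0.104 + 0.041 + 0.110 + 0.059 = 0.355.
P(Cohort=C1, Grade=B) − P(Cohort=C1)P(Grade=B) = 0.041 − 0.137×0.355 = -0.0076.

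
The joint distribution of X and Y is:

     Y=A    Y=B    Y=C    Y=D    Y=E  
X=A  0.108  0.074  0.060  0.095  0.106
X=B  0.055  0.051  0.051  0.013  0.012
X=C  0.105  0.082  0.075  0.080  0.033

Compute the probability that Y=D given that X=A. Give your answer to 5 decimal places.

P(X=A) = 0.108 + 0.074 + 0.060 + 0.095 + 0.106 = 0.443.
P(Y=D | X=A) = 0.095/0.443 = 0.21445.

0.21445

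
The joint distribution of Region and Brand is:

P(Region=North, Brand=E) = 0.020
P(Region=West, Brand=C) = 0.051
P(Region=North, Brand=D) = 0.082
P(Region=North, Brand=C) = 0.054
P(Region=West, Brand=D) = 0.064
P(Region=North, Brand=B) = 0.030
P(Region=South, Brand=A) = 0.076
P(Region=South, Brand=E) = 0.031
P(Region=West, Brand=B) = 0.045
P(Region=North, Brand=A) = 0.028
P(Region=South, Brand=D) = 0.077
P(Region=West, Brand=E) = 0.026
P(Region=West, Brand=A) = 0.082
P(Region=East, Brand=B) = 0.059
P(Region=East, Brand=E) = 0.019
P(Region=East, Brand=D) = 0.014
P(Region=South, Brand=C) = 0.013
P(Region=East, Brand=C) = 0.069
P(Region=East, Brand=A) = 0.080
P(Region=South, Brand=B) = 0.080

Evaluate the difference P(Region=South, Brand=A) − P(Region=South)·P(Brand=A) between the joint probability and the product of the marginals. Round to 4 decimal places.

P(Region=South) = 0.076 + 0.080 + 0.013 + 0.077 + 0.031 = 0.277.
P(Brand=A) = 0.028 + 0.076 + 0.080 + 0.082 = 0.266.
P(Region=South, Brand=A) − P(Region=South)P(Brand=A) = 0.076 − 0.277×0.266 = 0.0023.

0.0023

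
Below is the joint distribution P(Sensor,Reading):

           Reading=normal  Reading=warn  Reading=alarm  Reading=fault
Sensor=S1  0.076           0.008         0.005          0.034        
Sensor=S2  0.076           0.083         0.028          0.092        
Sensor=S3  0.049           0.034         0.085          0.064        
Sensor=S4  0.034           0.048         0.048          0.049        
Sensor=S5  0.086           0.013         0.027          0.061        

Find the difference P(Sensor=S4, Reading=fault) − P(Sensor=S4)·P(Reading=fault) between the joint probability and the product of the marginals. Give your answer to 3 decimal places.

P(Sensor=S4) = 0.034 + 0.048 + 0.048 + 0.049 = 0.179.
P(Reading=fault) = 0.034 + 0.092 + 0.064 + 0.049 + 0.061 = 0.300.
P(Sensor=S4, Reading=fault) − P(Sensor=S4)P(Reading=fault) = 0.049 − 0.179×0.300 = -0.005.

-0.005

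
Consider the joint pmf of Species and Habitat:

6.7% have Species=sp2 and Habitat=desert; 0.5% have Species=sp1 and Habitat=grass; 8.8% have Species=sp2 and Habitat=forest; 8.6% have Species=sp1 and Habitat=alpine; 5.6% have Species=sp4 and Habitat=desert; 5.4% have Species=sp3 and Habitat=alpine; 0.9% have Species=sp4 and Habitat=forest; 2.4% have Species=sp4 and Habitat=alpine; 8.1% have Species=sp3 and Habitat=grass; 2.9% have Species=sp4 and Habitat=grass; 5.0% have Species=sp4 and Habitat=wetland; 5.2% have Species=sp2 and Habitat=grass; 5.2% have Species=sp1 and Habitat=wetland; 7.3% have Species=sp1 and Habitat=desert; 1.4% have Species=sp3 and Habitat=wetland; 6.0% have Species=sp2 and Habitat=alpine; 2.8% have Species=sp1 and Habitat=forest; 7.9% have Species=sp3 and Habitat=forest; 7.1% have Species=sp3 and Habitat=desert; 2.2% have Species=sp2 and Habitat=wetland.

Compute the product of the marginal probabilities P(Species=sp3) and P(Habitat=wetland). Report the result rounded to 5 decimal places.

P(Species=sp3) = 0.079 + 0.081 + 0.014 + 0.071 + 0.054 = 0.299.
P(Habitat=wetland) = 0.052 + 0.022 + 0.014 + 0.050 = 0.138.
Product: 0.299 × 0.138 = 0.04126.

0.04126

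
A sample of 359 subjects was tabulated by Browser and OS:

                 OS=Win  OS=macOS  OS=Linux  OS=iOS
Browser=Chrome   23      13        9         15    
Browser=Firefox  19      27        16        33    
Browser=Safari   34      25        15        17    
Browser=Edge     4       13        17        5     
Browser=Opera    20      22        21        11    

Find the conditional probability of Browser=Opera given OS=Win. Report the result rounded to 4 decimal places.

Total with OS=Win: 23 + 19 + 34 + 4 + 20 = 100.
P(Browser=Opera | OS=Win) = 20/100 = 0.2000.

0.2000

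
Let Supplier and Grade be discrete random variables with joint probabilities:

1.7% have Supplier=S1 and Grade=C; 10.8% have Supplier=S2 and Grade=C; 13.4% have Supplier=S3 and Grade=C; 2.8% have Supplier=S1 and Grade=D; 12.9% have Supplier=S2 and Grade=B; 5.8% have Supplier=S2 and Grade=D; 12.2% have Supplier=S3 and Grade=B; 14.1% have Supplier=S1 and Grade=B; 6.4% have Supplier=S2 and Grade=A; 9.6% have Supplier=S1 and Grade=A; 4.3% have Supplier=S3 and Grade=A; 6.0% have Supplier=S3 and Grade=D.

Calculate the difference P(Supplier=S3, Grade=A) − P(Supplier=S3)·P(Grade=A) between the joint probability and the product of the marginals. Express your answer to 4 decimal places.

P(Supplier=S3) = 0.043 + 0.122 + 0.134 + 0.060 = 0.359.
P(Grade=A) = 0.096 + 0.064 + 0.043 = 0.203.
P(Supplier=S3, Grade=A) − P(Supplier=S3)P(Grade=A) = 0.043 − 0.359×0.203 = -0.0299.

-0.0299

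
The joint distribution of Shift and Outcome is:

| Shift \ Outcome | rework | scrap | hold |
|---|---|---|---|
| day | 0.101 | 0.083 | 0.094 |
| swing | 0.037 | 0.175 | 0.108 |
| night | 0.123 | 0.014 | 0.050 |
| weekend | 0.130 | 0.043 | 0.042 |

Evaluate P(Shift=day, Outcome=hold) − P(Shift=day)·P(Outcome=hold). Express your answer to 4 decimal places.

0.0123

P(Shift=day) = 0.101 + 0.083 + 0.094 = 0.278.
P(Outcome=hold) = 0.094 + 0.108 + 0.050 + 0.042 = 0.294.
P(Shift=day, Outcome=hold) − P(Shift=day)P(Outcome=hold) = 0.094 − 0.278×0.294 = 0.0123.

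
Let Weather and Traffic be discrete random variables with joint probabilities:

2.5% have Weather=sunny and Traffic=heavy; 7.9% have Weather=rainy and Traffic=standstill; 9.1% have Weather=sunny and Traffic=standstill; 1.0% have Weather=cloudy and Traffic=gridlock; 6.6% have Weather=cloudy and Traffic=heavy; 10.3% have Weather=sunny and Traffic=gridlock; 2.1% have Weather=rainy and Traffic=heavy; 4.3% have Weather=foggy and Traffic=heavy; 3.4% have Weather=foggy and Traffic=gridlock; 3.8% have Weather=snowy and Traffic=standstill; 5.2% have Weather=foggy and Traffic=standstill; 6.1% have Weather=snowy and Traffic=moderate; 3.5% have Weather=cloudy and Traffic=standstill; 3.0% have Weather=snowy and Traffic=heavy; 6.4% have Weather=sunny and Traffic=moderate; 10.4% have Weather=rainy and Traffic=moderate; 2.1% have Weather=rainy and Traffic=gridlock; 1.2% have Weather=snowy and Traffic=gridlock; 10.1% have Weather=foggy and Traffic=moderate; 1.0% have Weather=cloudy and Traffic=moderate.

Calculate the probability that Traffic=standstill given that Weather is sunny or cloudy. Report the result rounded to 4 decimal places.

0.3119

P(Weather=sunny) = 0.064 + 0.025 + 0.103 + 0.091 = 0.283.
P(Weather=cloudy) = 0.010 + 0.066 + 0.010 + 0.035 = 0.121.
P(Weather ∈ {sunny, cloudy}) = 0.283 + 0.121 = 0.404; P(Traffic=standstill, Weather ∈ {sunny, cloudy}) = 0.091 + 0.035 = 0.126.
P(Traffic=standstill | Weather ∈ {sunny, cloudy}) = 0.126/0.404 = 0.3119.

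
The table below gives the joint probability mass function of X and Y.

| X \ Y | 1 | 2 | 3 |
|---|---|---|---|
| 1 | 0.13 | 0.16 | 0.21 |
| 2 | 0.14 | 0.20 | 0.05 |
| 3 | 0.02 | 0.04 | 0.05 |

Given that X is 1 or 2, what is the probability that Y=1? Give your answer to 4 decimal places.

0.3034

P(X=1) = 0.13 + 0.16 + 0.21 = 0.50.
P(X=2) = 0.14 + 0.20 + 0.05 = 0.39.
P(X ∈ {1, 2}) = 0.50 + 0.39 = 0.89; P(Y=1, X ∈ {1, 2}) = 0.13 + 0.14 = 0.27.
P(Y=1 | X ∈ {1, 2}) = 0.27/0.89 = 0.3034.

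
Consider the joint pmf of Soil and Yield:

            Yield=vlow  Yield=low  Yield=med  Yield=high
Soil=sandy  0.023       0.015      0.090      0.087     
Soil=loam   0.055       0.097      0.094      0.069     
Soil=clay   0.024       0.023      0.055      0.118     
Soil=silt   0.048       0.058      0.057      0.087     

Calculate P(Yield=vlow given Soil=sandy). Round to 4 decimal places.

P(Soil=sandy) = 0.023 + 0.015 + 0.090 + 0.087 = 0.215.
P(Yield=vlow | Soil=sandy) = 0.023/0.215 = 0.1070.

0.1070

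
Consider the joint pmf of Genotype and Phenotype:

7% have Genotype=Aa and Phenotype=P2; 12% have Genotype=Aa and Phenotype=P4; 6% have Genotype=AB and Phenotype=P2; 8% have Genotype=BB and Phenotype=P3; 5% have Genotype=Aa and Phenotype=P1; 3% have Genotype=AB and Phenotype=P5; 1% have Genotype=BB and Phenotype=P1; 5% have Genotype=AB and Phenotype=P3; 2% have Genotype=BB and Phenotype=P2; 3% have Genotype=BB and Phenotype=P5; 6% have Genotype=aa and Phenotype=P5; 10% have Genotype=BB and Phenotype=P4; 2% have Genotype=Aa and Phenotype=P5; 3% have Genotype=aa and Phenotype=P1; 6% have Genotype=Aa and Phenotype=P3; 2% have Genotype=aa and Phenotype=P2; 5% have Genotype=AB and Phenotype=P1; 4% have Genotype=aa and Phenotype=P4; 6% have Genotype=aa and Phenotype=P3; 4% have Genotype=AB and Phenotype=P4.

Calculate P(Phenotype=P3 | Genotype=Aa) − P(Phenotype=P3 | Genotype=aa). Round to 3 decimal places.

P(Genotype=Aa) = 0.05 + 0.07 + 0.06 + 0.12 + 0.02 = 0.32; P(Phenotype=P3 | Genotype=Aa) = 0.06/0.32 = 0.1875.
P(Genotype=aa) = 0.03 + 0.02 + 0.06 + 0.04 + 0.06 = 0.21; P(Phenotype=P3 | Genotype=aa) = 0.06/0.21 = 0.2857.
Difference = -0.098.

-0.098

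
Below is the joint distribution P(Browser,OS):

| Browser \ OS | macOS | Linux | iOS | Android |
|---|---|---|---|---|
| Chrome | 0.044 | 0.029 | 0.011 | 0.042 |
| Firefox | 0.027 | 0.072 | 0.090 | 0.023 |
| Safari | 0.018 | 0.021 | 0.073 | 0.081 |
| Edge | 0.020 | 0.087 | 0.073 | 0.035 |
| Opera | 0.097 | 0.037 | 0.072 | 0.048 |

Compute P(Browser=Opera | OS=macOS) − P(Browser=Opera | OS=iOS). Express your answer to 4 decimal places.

P(OS=macOS) = 0.044 + 0.027 + 0.018 + 0.020 + 0.097 = 0.206; P(Browser=Opera | OS=macOS) = 0.097/0.206 = 0.47087.
P(OS=iOS) = 0.011 + 0.090 + 0.073 + 0.073 + 0.072 = 0.319; P(Browser=Opera | OS=iOS) = 0.072/0.319 = 0.22571.
Difference = 0.2452.

0.2452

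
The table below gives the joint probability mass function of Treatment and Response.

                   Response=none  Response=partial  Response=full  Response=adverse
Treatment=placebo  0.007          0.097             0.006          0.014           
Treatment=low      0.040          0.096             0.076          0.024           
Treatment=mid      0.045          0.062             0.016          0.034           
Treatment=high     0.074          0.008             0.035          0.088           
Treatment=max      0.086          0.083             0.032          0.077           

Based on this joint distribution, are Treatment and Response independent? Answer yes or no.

P(Treatment=high) = 0.205 and P(Response=partial) = 0.346, so their product is 0.07093, but P(Treatment=high, Response=partial) = 0.008. Since these differ, Treatment and Response are not independent.

no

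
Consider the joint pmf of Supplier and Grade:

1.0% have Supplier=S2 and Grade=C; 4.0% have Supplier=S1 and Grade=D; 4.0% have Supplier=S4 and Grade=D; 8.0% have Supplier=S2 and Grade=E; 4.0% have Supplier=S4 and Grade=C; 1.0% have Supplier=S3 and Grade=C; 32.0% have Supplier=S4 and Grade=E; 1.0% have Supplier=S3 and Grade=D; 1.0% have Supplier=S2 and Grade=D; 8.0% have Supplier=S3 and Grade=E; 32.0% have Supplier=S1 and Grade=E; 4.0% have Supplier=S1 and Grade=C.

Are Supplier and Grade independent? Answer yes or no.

yes

Every cell satisfies P(Supplier,Grade) = P(Supplier)·P(Grade). For instance P(Supplier=S2) = 0.100, P(Grade=E) = 0.800, and 0.100×0.800 = 0.080 matches the joint entry. So Supplier and Grade are independent.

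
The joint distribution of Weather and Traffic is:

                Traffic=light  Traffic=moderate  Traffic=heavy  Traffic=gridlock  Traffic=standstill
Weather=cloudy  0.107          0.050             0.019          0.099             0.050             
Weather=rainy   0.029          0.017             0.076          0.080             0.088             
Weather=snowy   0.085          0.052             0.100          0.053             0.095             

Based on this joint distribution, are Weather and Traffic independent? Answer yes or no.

P(Weather=cloudy) = 0.325 and P(Traffic=heavy) = 0.195, so their product is 0.06338, but P(Weather=cloudy, Traffic=heavy) = 0.019. Since these differ, Weather and Traffic are not independent.

no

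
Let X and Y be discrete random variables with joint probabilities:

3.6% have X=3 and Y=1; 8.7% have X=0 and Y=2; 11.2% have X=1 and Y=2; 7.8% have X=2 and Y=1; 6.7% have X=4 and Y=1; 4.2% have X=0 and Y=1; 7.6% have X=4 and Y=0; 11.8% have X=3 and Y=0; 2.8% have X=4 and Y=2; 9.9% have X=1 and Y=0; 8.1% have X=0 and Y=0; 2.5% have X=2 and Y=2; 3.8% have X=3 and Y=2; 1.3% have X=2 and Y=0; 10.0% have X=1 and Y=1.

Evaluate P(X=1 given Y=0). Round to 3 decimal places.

0.256

P(Y=0) = 0.081 + 0.099 + 0.013 + 0.118 + 0.076 = 0.387.
P(X=1 | Y=0) = 0.099/0.387 = 0.256.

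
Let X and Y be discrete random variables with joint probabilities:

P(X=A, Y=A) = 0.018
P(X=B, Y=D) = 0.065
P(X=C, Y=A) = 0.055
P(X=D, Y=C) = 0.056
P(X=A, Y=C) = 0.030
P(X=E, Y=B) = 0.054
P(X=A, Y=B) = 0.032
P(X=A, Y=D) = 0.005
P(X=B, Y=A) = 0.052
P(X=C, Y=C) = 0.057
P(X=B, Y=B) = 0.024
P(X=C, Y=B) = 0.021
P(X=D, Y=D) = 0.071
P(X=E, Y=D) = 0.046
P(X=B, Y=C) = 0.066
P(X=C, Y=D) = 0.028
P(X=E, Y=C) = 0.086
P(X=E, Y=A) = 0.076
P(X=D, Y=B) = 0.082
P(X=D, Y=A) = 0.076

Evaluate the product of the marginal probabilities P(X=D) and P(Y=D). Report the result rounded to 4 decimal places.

0.0613

P(X=D) = 0.076 + 0.082 + 0.056 + 0.071 = 0.285.
P(Y=D) = 0.005 + 0.065 + 0.028 + 0.071 + 0.046 = 0.215.
Product: 0.285 × 0.215 = 0.0613.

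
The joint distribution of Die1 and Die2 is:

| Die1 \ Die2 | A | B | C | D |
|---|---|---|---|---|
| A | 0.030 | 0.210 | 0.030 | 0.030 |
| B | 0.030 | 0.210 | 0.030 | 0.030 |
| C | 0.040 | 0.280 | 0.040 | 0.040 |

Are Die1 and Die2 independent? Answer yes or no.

yes

Every cell satisfies P(Die1,Die2) = P(Die1)·P(Die2). For instance P(Die1=C) = 0.400, P(Die2=C) = 0.100, and 0.400×0.100 = 0.040 matches the joint entry. So Die1 and Die2 are independent.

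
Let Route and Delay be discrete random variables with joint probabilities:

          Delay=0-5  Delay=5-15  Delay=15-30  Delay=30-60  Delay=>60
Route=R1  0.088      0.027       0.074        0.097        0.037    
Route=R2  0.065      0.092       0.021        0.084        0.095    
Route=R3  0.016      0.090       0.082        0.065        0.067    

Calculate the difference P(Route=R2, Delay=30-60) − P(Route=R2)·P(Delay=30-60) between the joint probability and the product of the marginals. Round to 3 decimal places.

P(Route=R2) = 0.065 + 0.092 + 0.021 + 0.084 + 0.095 = 0.357.
P(Delay=30-60) = 0.097 + 0.084 + 0.065 = 0.246.
P(Route=R2, Delay=30-60) − P(Route=R2)P(Delay=30-60) = 0.084 − 0.357×0.246 = -0.004.

-0.004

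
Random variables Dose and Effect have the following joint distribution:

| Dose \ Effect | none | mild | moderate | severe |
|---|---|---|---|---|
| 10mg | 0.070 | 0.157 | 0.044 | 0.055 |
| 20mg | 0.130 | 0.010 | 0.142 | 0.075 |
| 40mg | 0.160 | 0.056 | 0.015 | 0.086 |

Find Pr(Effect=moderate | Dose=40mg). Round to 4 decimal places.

0.0473

P(Dose=40mg) = 0.160 + 0.056 + 0.015 + 0.086 = 0.317.
P(Effect=moderate | Dose=40mg) = 0.015/0.317 = 0.0473.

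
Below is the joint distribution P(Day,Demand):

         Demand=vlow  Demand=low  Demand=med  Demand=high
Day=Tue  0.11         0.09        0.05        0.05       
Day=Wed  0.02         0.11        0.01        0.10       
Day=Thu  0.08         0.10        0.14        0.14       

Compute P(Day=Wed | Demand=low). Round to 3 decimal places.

P(Demand=low) = 0.09 + 0.11 + 0.10 = 0.30.
P(Day=Wed | Demand=low) = 0.11/0.30 = 0.367.

0.367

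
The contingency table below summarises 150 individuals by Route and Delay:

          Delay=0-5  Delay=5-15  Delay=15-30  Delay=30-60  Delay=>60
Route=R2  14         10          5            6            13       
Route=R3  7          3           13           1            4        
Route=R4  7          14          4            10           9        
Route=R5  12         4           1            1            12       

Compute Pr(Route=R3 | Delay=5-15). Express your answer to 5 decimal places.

Total with Delay=5-15: 10 + 3 + 14 + 4 = 31.
P(Route=R3 | Delay=5-15) = 3/31 = 0.09677.

0.09677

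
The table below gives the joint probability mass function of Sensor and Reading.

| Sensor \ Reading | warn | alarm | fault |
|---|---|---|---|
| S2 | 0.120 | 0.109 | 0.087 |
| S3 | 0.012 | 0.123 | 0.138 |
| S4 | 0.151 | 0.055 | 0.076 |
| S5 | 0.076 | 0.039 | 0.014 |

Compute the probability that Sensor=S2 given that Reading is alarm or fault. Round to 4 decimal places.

0.3058

P(Reading=alarm) = 0.109 + 0.123 + 0.055 + 0.039 = 0.326.
P(Reading=fault) = 0.087 + 0.138 + 0.076 + 0.014 = 0.315.
P(Reading ∈ {alarm, fault}) = 0.326 + 0.315 = 0.641; P(Sensor=S2, Reading ∈ {alarm, fault}) = 0.109 + 0.087 = 0.196.
P(Sensor=S2 | Reading ∈ {alarm, fault}) = 0.196/0.641 = 0.3058.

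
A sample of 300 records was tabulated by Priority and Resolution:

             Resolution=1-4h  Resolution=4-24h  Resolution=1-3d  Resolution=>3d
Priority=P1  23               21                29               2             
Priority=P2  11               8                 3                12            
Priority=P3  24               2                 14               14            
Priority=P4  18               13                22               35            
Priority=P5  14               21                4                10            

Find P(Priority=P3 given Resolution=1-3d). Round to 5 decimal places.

0.19444

Total with Resolution=1-3d: 29 + 3 + 14 + 22 + 4 = 72.
P(Priority=P3 | Resolution=1-3d) = 14/72 = 0.19444.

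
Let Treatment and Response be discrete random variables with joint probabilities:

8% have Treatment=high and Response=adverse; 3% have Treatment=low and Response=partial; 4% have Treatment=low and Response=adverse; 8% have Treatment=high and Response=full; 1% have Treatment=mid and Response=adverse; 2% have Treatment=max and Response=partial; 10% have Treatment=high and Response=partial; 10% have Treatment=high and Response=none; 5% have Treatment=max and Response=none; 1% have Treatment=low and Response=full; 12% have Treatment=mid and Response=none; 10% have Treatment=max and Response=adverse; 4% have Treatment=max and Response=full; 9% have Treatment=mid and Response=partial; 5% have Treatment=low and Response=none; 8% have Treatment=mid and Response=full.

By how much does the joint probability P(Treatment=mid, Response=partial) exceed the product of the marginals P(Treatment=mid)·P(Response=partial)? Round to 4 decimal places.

0.0180

P(Treatment=mid) = 0.12 + 0.09 + 0.08 + 0.01 = 0.30.
P(Response=partial) = 0.03 + 0.09 + 0.10 + 0.02 = 0.24.
P(Treatment=mid, Response=partial) − P(Treatment=mid)P(Response=partial) = 0.09 − 0.30×0.24 = 0.0180.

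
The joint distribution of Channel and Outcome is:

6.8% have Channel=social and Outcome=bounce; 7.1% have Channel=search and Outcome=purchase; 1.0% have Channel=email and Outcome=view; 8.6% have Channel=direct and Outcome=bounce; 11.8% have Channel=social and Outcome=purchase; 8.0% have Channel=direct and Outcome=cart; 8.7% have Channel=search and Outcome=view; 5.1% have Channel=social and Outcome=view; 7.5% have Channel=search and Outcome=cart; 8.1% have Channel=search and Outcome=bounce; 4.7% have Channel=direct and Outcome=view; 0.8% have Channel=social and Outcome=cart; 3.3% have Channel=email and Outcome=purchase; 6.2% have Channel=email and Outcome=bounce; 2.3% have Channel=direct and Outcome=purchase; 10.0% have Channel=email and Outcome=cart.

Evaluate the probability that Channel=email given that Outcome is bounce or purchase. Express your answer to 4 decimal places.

0.1753

P(Outcome=bounce) = 0.062 + 0.081 + 0.068 + 0.086 = 0.297.
P(Outcome=purchase) = 0.033 + 0.071 + 0.118 + 0.023 = 0.245.
P(Outcome ∈ {bounce, purchase}) = 0.297 + 0.245 = 0.542; P(Channel=email, Outcome ∈ {bounce, purchase}) = 0.062 + 0.033 = 0.095.
P(Channel=email | Outcome ∈ {bounce, purchase}) = 0.095/0.542 = 0.1753.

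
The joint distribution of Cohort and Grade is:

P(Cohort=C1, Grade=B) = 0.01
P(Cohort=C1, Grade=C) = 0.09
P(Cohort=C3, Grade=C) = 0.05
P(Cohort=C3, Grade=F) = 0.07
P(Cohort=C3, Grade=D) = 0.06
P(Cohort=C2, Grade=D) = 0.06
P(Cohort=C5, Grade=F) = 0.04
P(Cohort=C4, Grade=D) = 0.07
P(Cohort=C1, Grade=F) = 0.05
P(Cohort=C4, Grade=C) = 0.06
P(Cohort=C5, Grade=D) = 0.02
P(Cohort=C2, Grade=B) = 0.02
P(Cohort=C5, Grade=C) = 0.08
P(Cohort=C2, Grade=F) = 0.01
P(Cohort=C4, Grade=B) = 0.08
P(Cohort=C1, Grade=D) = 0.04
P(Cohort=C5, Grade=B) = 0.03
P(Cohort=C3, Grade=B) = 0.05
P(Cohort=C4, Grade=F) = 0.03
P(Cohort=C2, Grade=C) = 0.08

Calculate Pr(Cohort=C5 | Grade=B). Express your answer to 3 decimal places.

P(Grade=B) = 0.01 + 0.02 + 0.05 + 0.08 + 0.03 = 0.19.
P(Cohort=C5 | Grade=B) = 0.03/0.19 = 0.158.

0.158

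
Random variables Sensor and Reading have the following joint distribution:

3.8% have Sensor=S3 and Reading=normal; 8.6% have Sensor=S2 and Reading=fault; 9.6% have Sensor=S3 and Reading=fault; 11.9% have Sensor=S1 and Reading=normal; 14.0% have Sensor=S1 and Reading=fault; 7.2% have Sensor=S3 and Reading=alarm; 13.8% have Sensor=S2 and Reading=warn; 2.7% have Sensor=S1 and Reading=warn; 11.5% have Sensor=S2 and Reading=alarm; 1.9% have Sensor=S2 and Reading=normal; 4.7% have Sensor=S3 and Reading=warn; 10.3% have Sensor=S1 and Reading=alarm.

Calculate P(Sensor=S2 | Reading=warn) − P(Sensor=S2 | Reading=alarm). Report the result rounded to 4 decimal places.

P(Reading=warn) = 0.027 + 0.138 + 0.047 = 0.212; P(Sensor=S2 | Reading=warn) = 0.138/0.212 = 0.65094.
P(Reading=alarm) = 0.103 + 0.115 + 0.072 = 0.290; P(Sensor=S2 | Reading=alarm) = 0.115/0.290 = 0.39655.
Difference = 0.2544.

0.2544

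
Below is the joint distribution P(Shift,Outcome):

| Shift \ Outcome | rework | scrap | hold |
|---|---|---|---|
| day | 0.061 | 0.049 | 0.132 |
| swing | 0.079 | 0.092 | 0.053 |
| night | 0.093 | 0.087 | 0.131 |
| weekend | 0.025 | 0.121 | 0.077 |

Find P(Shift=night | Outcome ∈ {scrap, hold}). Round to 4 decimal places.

P(Outcome=scrap) = 0.049 + 0.092 + 0.087 + 0.121 = 0.349.
P(Outcome=hold) = 0.132 + 0.053 + 0.131 + 0.077 = 0.393.
P(Outcome ∈ {scrap, hold}) = 0.349 + 0.393 = 0.742; P(Shift=night, Outcome ∈ {scrap, hold}) = 0.087 + 0.131 = 0.218.
P(Shift=night | Outcome ∈ {scrap, hold}) = 0.218/0.742 = 0.2938.

0.2938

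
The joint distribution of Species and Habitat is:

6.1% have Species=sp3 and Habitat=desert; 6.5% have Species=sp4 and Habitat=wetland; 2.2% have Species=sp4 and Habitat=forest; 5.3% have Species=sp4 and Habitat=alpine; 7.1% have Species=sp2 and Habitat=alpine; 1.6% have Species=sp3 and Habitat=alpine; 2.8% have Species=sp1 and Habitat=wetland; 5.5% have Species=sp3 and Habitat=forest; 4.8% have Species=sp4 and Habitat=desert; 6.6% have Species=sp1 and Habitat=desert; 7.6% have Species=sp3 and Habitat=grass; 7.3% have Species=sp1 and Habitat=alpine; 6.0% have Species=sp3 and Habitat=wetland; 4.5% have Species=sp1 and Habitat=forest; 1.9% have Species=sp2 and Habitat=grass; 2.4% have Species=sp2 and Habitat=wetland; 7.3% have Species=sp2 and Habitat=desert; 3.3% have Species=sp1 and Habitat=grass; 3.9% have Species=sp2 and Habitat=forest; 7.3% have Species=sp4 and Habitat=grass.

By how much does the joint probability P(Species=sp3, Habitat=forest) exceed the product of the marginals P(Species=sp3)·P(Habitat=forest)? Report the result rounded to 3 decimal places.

0.012

P(Species=sp3) = 0.055 + 0.076 + 0.060 + 0.061 + 0.016 = 0.268.
P(Habitat=forest) = 0.045 + 0.039 + 0.055 + 0.022 = 0.161.
P(Species=sp3, Habitat=forest) − P(Species=sp3)P(Habitat=forest) = 0.055 − 0.268×0.161 = 0.012.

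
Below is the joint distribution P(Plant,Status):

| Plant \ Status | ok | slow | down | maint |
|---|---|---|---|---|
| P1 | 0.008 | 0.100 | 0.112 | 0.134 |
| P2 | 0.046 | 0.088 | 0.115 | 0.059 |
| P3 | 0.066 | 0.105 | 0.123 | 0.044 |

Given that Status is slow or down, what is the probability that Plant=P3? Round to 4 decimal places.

P(Status=slow) = 0.100 + 0.088 + 0.105 = 0.293.
P(Status=down) = 0.112 + 0.115 + 0.123 = 0.350.
P(Status ∈ {slow, down}) = 0.293 + 0.350 = 0.643; P(Plant=P3, Status ∈ {slow, down}) = 0.105 + 0.123 = 0.228.
P(Plant=P3 | Status ∈ {slow, down}) = 0.228/0.643 = 0.3546.

0.3546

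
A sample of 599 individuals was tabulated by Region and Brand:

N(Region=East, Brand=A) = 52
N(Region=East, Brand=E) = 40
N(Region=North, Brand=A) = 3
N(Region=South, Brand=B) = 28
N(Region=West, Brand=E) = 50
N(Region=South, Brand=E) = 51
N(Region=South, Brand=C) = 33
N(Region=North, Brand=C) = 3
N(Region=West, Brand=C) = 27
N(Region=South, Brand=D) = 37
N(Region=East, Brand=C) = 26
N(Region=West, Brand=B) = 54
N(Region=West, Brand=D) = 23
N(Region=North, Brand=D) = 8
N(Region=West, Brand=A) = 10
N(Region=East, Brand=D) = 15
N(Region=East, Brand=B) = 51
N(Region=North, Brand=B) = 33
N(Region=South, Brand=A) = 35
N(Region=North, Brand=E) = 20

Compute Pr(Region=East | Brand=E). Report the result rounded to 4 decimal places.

Total with Brand=E: 20 + 51 + 40 + 50 = 161.
P(Region=East | Brand=E) = 40/161 = 0.2484.

0.2484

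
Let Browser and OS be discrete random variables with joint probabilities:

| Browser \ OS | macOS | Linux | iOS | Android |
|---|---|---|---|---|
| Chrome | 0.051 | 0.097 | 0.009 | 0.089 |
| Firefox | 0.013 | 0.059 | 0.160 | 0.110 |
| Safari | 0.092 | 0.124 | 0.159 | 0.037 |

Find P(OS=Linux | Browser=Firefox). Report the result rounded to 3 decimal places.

P(Browser=Firefox) = 0.013 + 0.059 + 0.160 + 0.110 = 0.342.
P(OS=Linux | Browser=Firefox) = 0.059/0.342 = 0.173.

0.173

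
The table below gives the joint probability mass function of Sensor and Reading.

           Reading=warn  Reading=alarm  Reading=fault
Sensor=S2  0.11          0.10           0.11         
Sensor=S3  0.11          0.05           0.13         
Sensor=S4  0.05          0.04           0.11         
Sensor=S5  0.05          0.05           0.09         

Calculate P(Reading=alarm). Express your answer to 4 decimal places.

0.2400

P(Reading=alarm) = 0.10 + 0.05 + 0.04 + 0.05 = 0.24.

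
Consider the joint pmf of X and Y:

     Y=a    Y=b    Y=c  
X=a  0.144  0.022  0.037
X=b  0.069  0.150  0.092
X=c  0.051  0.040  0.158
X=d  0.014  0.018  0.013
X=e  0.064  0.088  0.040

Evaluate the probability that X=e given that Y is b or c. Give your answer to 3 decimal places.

P(Y=b) = 0.022 + 0.150 + 0.040 + 0.018 + 0.088 = 0.318.
P(Y=c) = 0.037 + 0.092 + 0.158 + 0.013 + 0.040 = 0.340.
P(Y ∈ {b, c}) = 0.318 + 0.340 = 0.658; P(X=e, Y ∈ {b, c}) = 0.088 + 0.040 = 0.128.
P(X=e | Y ∈ {b, c}) = 0.128/0.658 = 0.195.

0.195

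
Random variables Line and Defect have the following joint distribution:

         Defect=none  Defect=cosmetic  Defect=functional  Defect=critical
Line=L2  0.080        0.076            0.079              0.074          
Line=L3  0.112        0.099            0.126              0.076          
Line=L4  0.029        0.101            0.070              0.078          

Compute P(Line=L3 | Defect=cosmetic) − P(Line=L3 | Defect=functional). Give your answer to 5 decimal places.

P(Defect=cosmetic) = 0.076 + 0.099 + 0.101 = 0.276; P(Line=L3 | Defect=cosmetic) = 0.099/0.276 = 0.358696.
P(Defect=functional) = 0.079 + 0.126 + 0.070 = 0.275; P(Line=L3 | Defect=functional) = 0.126/0.275 = 0.458182.
Difference = -0.09949.

-0.09949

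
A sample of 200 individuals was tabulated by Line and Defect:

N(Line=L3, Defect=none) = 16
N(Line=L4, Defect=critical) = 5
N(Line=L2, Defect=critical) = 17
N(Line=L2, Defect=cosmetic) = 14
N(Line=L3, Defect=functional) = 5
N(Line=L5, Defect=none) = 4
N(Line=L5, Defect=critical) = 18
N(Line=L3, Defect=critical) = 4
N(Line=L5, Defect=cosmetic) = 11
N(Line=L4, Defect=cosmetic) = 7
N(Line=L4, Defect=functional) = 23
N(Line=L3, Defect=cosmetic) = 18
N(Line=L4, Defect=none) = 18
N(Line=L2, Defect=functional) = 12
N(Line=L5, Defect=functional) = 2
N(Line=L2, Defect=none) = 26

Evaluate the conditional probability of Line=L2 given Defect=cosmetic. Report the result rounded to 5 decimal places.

Total with Defect=cosmetic: 14 + 18 + 7 + 11 = 50.
P(Line=L2 | Defect=cosmetic) = 14/50 = 0.28000.

0.28000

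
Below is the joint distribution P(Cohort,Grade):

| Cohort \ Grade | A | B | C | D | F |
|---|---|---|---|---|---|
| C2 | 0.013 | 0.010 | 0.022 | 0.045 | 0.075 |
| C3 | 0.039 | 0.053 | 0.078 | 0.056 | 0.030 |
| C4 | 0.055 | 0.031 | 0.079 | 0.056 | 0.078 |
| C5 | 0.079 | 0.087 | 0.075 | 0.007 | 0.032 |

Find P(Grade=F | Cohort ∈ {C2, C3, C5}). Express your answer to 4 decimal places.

0.1954

P(Cohort=C2) = 0.013 + 0.010 + 0.022 + 0.045 + 0.075 = 0.165.
P(Cohort=C3) = 0.039 + 0.053 + 0.078 + 0.056 + 0.030 = 0.256.
P(Cohort=C5) = 0.079 + 0.087 + 0.075 + 0.007 + 0.032 = 0.280.
P(Cohort ∈ {C2, C3, C5}) = 0.165 + 0.256 + 0.280 = 0.701; P(Grade=F, Cohort ∈ {C2, C3, C5}) = 0.075 + 0.030 + 0.032 = 0.137.
P(Grade=F | Cohort ∈ {C2, C3, C5}) = 0.137/0.701 = 0.1954.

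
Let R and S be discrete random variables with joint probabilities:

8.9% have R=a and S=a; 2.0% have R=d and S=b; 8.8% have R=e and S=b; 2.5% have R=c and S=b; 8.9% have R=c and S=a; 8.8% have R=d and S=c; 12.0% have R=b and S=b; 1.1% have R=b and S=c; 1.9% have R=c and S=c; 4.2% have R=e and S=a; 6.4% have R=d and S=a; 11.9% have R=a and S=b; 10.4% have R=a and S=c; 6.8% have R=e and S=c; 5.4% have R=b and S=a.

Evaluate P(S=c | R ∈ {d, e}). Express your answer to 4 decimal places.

0.4216

P(R=d) = 0.064 + 0.020 + 0.088 = 0.172.
P(R=e) = 0.042 + 0.088 + 0.068 = 0.198.
P(R ∈ {d, e}) = 0.172 + 0.198 = 0.370; P(S=c, R ∈ {d, e}) = 0.088 + 0.068 = 0.156.
P(S=c | R ∈ {d, e}) = 0.156/0.370 = 0.4216.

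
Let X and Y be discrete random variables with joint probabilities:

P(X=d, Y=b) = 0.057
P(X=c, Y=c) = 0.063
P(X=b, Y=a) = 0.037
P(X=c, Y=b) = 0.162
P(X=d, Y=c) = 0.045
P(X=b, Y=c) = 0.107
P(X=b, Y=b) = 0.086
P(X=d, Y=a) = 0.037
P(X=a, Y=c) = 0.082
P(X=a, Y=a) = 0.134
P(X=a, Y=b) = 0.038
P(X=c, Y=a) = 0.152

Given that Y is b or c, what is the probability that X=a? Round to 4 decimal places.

0.1875

P(Y=b) = 0.038 + 0.086 + 0.162 + 0.057 = 0.343.
P(Y=c) = 0.082 + 0.107 + 0.063 + 0.045 = 0.297.
P(Y ∈ {b, c}) = 0.343 + 0.297 = 0.640; P(X=a, Y ∈ {b, c}) = 0.038 + 0.082 = 0.120.
P(X=a | Y ∈ {b, c}) = 0.120/0.640 = 0.1875.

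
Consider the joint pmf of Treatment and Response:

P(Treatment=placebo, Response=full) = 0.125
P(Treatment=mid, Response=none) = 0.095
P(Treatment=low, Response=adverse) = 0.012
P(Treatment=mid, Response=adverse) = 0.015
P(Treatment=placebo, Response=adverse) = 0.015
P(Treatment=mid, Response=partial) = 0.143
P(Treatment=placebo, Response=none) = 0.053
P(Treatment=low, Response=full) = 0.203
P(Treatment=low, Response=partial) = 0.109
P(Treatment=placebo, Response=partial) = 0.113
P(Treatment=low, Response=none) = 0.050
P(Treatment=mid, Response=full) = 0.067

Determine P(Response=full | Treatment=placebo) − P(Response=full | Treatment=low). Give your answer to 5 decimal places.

P(Treatment=placebo) = 0.053 + 0.113 + 0.125 + 0.015 = 0.306; P(Response=full | Treatment=placebo) = 0.125/0.306 = 0.408497.
P(Treatment=low) = 0.050 + 0.109 + 0.203 + 0.012 = 0.374; P(Response=full | Treatment=low) = 0.203/0.374 = 0.542781.
Difference = -0.13428.

-0.13428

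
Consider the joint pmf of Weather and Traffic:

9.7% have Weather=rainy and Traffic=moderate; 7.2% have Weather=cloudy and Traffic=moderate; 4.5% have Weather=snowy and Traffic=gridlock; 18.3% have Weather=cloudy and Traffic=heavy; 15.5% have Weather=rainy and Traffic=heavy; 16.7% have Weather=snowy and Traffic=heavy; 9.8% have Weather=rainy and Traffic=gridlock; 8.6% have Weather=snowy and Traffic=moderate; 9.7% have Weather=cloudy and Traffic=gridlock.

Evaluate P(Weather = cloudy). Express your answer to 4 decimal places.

P(Weather=cloudy) = 0.072 + 0.183 + 0.097 = 0.352.

0.3520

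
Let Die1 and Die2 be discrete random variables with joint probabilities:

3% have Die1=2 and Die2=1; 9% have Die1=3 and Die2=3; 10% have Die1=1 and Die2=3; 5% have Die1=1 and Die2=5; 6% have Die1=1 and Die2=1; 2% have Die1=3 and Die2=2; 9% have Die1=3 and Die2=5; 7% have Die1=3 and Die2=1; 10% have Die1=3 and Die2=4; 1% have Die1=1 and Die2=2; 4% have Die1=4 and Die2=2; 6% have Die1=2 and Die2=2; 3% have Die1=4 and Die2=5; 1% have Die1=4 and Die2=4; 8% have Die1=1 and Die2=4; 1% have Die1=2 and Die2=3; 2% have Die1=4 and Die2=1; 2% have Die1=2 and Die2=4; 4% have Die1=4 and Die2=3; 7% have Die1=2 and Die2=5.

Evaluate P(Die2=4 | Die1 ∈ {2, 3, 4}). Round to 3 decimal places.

P(Die1=2) = 0.03 + 0.06 + 0.01 + 0.02 + 0.07 = 0.19.
P(Die1=3) = 0.07 + 0.02 + 0.09 + 0.10 + 0.09 = 0.37.
P(Die1=4) = 0.02 + 0.04 + 0.04 + 0.01 + 0.03 = 0.14.
P(Die1 ∈ {2, 3, 4}) = 0.19 + 0.37 + 0.14 = 0.70; P(Die2=4, Die1 ∈ {2, 3, 4}) = 0.02 + 0.10 + 0.01 = 0.13.
P(Die2=4 | Die1 ∈ {2, 3, 4}) = 0.13/0.70 = 0.186.

0.186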